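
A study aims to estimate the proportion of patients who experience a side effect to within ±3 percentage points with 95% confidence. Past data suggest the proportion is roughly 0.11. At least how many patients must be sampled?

For a proportion with margin E = 0.03 at 95% confidence, z = 1.960.
n = p̂(1−p̂)(z/E)² = 0.11 × 0.89 × (1.960/0.03)² = 417.88
Round up: n = 418.

418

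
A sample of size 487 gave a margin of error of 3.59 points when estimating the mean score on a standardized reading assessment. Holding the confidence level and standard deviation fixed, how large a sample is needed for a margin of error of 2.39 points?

1099

Margin of error scales as 1/√n, so n₂ = n₁·(E₁/E₂)².
n₂ = 487 × (3.59/2.39)² = 487 × 2.256 = 1098.67
Round up: n₂ = 1099.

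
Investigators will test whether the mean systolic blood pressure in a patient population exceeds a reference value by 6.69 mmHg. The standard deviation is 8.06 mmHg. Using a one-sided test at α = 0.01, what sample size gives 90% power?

19

For a one-sample z-test, n = ((z_α + z_β)·σ/δ)².
z_α = 2.326 (one-sided α = 0.01); z_β = 1.282 (power 90% → β = 0.1).
n = (3.608 × 8.06 / 6.69)² = 18.90
Round up: n = 19.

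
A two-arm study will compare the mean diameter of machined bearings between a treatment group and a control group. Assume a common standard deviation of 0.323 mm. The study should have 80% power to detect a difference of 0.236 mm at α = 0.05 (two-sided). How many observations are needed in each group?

30 per group

For two equal groups, n per group = 2·((z_{α/2} + z_β)·σ/δ)².
z_{α/2} = 1.960; z_β = 0.842 (power 80%).
n = 2 × (2.802 × 0.323 / 0.236)² = 2 × 14.71 = 29.42
Round up: n = 30 per group.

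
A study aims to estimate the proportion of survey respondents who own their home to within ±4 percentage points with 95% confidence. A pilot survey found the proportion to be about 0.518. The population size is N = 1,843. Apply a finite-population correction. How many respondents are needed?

For a proportion with margin E = 0.04 at 95% confidence, z = 1.960.
n = p̂(1−p̂)(z/E)² = 0.518 × 0.482 × (1.960/0.04)² = 599.47 — call this n₀.
Finite-population correction with N = 1,843: n = n₀ / (1 + (n₀−1)/N) = 599.47 / 1.325 = 452.43
Round up: n = 453.

453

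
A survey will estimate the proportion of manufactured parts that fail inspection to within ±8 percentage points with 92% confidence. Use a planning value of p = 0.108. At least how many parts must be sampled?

47

For a proportion with margin E = 0.08 at 92% confidence, z = 1.751.
n = p̂(1−p̂)(z/E)² = 0.108 × 0.892 × (1.751/0.08)² = 46.15
Round up: n = 47.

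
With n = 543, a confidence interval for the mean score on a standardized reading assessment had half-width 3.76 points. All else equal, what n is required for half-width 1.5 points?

Margin of error scales as 1/√n, so n₂ = n₁·(E₁/E₂)².
n₂ = 543 × (3.76/1.5)² = 543 × 6.283 = 3411.67
Round up: n₂ = 3412.

n = 3412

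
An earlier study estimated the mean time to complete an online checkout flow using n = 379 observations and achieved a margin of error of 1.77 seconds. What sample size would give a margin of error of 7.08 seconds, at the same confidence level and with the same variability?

Margin of error scales as 1/√n, so n₂ = n₁·(E₁/E₂)².
n₂ = 379 × (1.77/7.08)² = 379 × 0.0625 = 23.69
Round up: n₂ = 24.

24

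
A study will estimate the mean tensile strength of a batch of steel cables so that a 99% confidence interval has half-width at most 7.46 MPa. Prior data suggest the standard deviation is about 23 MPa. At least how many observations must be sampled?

n = 64

For a mean, the margin of error is E = z·σ/√n, so n = (zσ/E)².
At 99% confidence, z = 2.576.
n = (2.576 × 23 / 7.46)² = 63.08
Round up: n = 64.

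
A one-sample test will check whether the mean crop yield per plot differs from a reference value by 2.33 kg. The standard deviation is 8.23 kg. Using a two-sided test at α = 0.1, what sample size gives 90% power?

For a one-sample z-test, n = ((z_{α/2} + z_β)·σ/δ)².
z_{α/2} = 1.645 (two-sided α = 0.1); z_β = 1.282 (power 90% → β = 0.1).
n = (2.927 × 8.23 / 2.33)² = 106.89
Round up: n = 107.

107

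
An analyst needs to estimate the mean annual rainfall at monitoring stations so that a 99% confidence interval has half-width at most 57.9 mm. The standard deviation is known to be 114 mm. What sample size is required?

26

For a mean, the margin of error is E = z·σ/√n, so n = (zσ/E)².
At 99% confidence, z = 2.576.
n = (2.576 × 114 / 57.9)² = 25.72
Round up: n = 26.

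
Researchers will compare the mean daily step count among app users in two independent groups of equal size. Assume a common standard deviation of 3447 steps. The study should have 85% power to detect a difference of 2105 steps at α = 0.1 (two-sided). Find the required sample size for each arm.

For two equal groups, n per group = 2·((z_{α/2} + z_β)·σ/δ)².
z_{α/2} = 1.645; z_β = 1.036 (power 85%).
n = 2 × (2.681 × 3447 / 2105)² = 2 × 19.27 = 38.54
Round up: n = 39 per group.

39 per group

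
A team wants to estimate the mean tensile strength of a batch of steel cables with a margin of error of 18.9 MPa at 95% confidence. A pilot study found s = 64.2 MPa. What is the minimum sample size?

45

For a mean, the margin of error is E = z·σ/√n, so n = (zσ/E)².
At 95% confidence, z = 1.960.
n = (1.960 × 64.2 / 18.9)² = 44.33
Round up: n = 45.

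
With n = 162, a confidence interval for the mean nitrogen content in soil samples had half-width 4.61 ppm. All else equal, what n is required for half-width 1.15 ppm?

Margin of error scales as 1/√n, so n₂ = n₁·(E₁/E₂)².
n₂ = 162 × (4.61/1.15)² = 162 × 16.07 = 2603.34
Round up: n₂ = 2604.

n = 2604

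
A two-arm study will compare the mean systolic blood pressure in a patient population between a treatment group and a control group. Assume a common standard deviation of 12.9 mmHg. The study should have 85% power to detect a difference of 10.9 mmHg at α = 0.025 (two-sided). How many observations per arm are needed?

31 per group

For two equal groups, n per group = 2·((z_{α/2} + z_β)·σ/δ)².
z_{α/2} = 2.241; z_β = 1.036 (power 85%).
n = 2 × (3.277 × 12.9 / 10.9)² = 2 × 15.04 = 30.08
Round up: n = 31 per group.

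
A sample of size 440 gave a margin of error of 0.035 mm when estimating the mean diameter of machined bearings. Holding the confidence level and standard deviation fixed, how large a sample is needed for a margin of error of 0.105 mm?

n = 49

Margin of error scales as 1/√n, so n₂ = n₁·(E₁/E₂)².
n₂ = 440 × (0.035/0.105)² = 440 × 0.1111 = 48.88
Round up: n₂ = 49.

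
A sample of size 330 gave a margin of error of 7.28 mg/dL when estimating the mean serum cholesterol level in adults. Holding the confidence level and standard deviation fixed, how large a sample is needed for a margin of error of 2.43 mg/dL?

2962

Margin of error scales as 1/√n, so n₂ = n₁·(E₁/E₂)².
n₂ = 330 × (7.28/2.43)² = 330 × 8.975 = 2961.75
Round up: n₂ = 2962.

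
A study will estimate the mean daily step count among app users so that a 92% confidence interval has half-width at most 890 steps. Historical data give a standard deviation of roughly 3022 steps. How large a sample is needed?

For a mean, the margin of error is E = z·σ/√n, so n = (zσ/E)².
At 92% confidence, z = 1.751.
n = (1.751 × 3022 / 890)² = 35.35
Round up: n = 36.

36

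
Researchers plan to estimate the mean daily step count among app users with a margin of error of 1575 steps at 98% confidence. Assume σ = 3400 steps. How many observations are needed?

For a mean, the margin of error is E = z·σ/√n, so n = (zσ/E)².
At 98% confidence, z = 2.326.
n = (2.326 × 3400 / 1575)² = 25.21
Round up: n = 26.

26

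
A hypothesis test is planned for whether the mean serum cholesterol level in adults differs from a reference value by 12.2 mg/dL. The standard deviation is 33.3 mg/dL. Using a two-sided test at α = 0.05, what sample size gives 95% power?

97

For a one-sample z-test, n = ((z_{α/2} + z_β)·σ/δ)².
z_{α/2} = 1.960 (two-sided α = 0.05); z_β = 1.645 (power 95% → β = 0.05).
n = (3.605 × 33.3 / 12.2)² = 96.82
Round up: n = 97.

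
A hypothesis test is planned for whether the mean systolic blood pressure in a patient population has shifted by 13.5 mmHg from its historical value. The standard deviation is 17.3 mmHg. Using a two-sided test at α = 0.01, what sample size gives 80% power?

n = 20

For a one-sample z-test, n = ((z_{α/2} + z_β)·σ/δ)².
z_{α/2} = 2.576 (two-sided α = 0.01); z_β = 0.842 (power 80% → β = 0.2).
n = (3.418 × 17.3 / 13.5)² = 19.19
Round up: n = 20.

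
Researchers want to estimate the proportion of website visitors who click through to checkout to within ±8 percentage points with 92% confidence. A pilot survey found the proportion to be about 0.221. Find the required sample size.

For a proportion with margin E = 0.08 at 92% confidence, z = 1.751.
n = p̂(1−p̂)(z/E)² = 0.221 × 0.779 × (1.751/0.08)² = 82.47
Round up: n = 83.

n = 83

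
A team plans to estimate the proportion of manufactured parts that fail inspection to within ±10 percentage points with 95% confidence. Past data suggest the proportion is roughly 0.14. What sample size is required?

For a proportion with margin E = 0.1 at 95% confidence, z = 1.960.
n = p̂(1−p̂)(z/E)² = 0.14 × 0.86 × (1.960/0.1)² = 46.25
Round up: n = 47.

47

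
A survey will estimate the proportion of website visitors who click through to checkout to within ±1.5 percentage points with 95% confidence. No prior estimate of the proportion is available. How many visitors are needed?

4269

For a proportion with margin E = 0.015 at 95% confidence, z = 1.960.
With no prior estimate, use p = 0.5, which maximizes p(1−p) at 0.25.
n = 0.25 × (z/E)² = 0.25 × (1.960/0.015)² = 4268.44
Round up: n = 4269.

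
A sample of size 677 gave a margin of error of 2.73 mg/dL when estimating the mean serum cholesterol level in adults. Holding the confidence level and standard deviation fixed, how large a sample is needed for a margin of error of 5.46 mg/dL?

170

Margin of error scales as 1/√n, so n₂ = n₁·(E₁/E₂)².
n₂ = 677 × (2.73/5.46)² = 677 × 0.25 = 169.25
Round up: n₂ = 170.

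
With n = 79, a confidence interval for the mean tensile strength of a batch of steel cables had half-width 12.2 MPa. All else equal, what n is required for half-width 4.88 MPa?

494

Margin of error scales as 1/√n, so n₂ = n₁·(E₁/E₂)².
n₂ = 79 × (12.2/4.88)² = 79 × 6.25 = 493.75
Round up: n₂ = 494.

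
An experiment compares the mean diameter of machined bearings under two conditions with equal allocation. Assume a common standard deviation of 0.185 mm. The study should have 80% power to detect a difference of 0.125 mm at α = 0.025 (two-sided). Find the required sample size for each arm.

For two equal groups, n per group = 2·((z_{α/2} + z_β)·σ/δ)².
z_{α/2} = 2.241; z_β = 0.842 (power 80%).
n = 2 × (3.083 × 0.185 / 0.125)² = 2 × 20.82 = 41.64
Round up: n = 42 per group.

42 per group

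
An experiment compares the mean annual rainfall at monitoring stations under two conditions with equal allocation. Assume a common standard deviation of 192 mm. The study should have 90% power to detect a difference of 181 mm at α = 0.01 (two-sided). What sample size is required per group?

For two equal groups, n per group = 2·((z_{α/2} + z_β)·σ/δ)².
z_{α/2} = 2.576; z_β = 1.282 (power 90%).
n = 2 × (3.858 × 192 / 181)² = 2 × 16.75 = 33.50
Round up: n = 34 per group.

34 per group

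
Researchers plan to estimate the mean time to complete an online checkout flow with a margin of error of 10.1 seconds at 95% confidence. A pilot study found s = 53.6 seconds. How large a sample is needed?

For a mean, the margin of error is E = z·σ/√n, so n = (zσ/E)².
At 95% confidence, z = 1.960.
n = (1.960 × 53.6 / 10.1)² = 108.19
Round up: n = 109.

109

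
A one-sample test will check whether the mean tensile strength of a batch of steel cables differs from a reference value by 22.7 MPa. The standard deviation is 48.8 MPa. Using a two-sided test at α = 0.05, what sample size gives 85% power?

For a one-sample z-test, n = ((z_{α/2} + z_β)·σ/δ)².
z_{α/2} = 1.960 (two-sided α = 0.05); z_β = 1.036 (power 85% → β = 0.15).
n = (2.996 × 48.8 / 22.7)² = 41.48
Round up: n = 42.

n = 42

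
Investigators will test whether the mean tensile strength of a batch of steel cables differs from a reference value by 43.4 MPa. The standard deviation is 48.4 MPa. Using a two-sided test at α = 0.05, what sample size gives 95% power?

17

For a one-sample z-test, n = ((z_{α/2} + z_β)·σ/δ)².
z_{α/2} = 1.960 (two-sided α = 0.05); z_β = 1.645 (power 95% → β = 0.05).
n = (3.605 × 48.4 / 43.4)² = 16.16
Round up: n = 17.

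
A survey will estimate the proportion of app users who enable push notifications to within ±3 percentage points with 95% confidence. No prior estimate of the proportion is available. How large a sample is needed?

1068

For a proportion with margin E = 0.03 at 95% confidence, z = 1.960.
With no prior estimate, use p = 0.5, which maximizes p(1−p) at 0.25.
n = 0.25 × (z/E)² = 0.25 × (1.960/0.03)² = 1067.11
Round up: n = 1068.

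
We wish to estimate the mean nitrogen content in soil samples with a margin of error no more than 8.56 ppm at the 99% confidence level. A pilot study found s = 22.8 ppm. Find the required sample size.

n = 48

For a mean, the margin of error is E = z·σ/√n, so n = (zσ/E)².
At 99% confidence, z = 2.576.
n = (2.576 × 22.8 / 8.56)² = 47.08
Round up: n = 48.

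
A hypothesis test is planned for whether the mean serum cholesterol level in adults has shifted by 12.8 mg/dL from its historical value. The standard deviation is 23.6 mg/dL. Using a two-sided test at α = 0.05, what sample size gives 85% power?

31

For a one-sample z-test, n = ((z_{α/2} + z_β)·σ/δ)².
z_{α/2} = 1.960 (two-sided α = 0.05); z_β = 1.036 (power 85% → β = 0.15).
n = (2.996 × 23.6 / 12.8)² = 30.51
Round up: n = 31.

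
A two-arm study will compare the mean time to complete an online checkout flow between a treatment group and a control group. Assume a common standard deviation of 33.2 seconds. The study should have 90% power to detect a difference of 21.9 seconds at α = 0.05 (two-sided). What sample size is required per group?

49 per group

For two equal groups, n per group = 2·((z_{α/2} + z_β)·σ/δ)².
z_{α/2} = 1.960; z_β = 1.282 (power 90%).
n = 2 × (3.242 × 33.2 / 21.9)² = 2 × 24.16 = 48.32
Round up: n = 49 per group.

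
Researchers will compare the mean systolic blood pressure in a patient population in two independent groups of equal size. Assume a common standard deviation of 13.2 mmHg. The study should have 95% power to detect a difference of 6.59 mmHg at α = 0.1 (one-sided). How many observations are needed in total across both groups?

For two equal groups, n per group = 2·((z_α + z_β)·σ/δ)².
z_α = 1.282; z_β = 1.645 (power 95%).
n = 2 × (2.927 × 13.2 / 6.59)² = 2 × 34.37 = 68.74
Round up: n = 69 per group.
Total across both groups: 2 × 69 = 138.

138 total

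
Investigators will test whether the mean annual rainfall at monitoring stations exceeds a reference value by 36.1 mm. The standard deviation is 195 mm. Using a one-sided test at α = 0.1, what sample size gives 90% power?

For a one-sample z-test, n = ((z_α + z_β)·σ/δ)².
z_α = 1.282 (one-sided α = 0.1); z_β = 1.282 (power 90% → β = 0.1).
n = (2.564 × 195 / 36.1)² = 191.82
Round up: n = 192.

192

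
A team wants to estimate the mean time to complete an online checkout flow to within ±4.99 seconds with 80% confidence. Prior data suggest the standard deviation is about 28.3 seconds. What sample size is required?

n = 53

For a mean, the margin of error is E = z·σ/√n, so n = (zσ/E)².
At 80% confidence, z = 1.282.
n = (1.282 × 28.3 / 4.99)² = 52.86
Round up: n = 53.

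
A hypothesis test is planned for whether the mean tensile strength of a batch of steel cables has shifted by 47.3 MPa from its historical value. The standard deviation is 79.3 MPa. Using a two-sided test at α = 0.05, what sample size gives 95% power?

37

For a one-sample z-test, n = ((z_{α/2} + z_β)·σ/δ)².
z_{α/2} = 1.960 (two-sided α = 0.05); z_β = 1.645 (power 95% → β = 0.05).
n = (3.605 × 79.3 / 47.3)² = 36.53
Round up: n = 37.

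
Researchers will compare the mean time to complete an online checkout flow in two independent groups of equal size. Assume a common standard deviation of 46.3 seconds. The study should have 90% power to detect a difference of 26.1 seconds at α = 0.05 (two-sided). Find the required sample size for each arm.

67 per group

For two equal groups, n per group = 2·((z_{α/2} + z_β)·σ/δ)².
z_{α/2} = 1.960; z_β = 1.282 (power 90%).
n = 2 × (3.242 × 46.3 / 26.1)² = 2 × 33.08 = 66.16
Round up: n = 67 per group.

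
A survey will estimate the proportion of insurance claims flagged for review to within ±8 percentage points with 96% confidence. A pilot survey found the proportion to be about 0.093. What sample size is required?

For a proportion with margin E = 0.08 at 96% confidence, z = 2.054.
n = p̂(1−p̂)(z/E)² = 0.093 × 0.907 × (2.054/0.08)² = 55.60
Round up: n = 56.

n = 56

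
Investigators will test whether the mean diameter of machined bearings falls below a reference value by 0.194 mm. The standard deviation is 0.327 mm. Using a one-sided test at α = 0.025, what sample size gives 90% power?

30

For a one-sample z-test, n = ((z_α + z_β)·σ/δ)².
z_α = 1.960 (one-sided α = 0.025); z_β = 1.282 (power 90% → β = 0.1).
n = (3.242 × 0.327 / 0.194)² = 29.86
Round up: n = 30.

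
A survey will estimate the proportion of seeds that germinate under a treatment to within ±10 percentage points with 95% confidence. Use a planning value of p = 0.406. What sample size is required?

93

For a proportion with margin E = 0.1 at 95% confidence, z = 1.960.
n = p̂(1−p̂)(z/E)² = 0.406 × 0.594 × (1.960/0.1)² = 92.65
Round up: n = 93.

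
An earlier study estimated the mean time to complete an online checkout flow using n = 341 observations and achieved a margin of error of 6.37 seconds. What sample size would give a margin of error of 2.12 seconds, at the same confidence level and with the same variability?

Margin of error scales as 1/√n, so n₂ = n₁·(E₁/E₂)².
n₂ = 341 × (6.37/2.12)² = 341 × 9.028 = 3078.55
Round up: n₂ = 3079.

3079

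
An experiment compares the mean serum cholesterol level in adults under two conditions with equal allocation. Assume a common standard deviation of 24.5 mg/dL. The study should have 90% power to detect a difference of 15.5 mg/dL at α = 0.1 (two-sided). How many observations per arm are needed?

43 per group

For two equal groups, n per group = 2·((z_{α/2} + z_β)·σ/δ)².
z_{α/2} = 1.645; z_β = 1.282 (power 90%).
n = 2 × (2.927 × 24.5 / 15.5)² = 2 × 21.40 = 42.80
Round up: n = 43 per group.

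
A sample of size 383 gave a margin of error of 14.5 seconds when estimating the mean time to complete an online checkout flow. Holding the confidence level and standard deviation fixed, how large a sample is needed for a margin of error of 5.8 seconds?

Margin of error scales as 1/√n, so n₂ = n₁·(E₁/E₂)².
n₂ = 383 × (14.5/5.8)² = 383 × 6.25 = 2393.75
Round up: n₂ = 2394.

n = 2394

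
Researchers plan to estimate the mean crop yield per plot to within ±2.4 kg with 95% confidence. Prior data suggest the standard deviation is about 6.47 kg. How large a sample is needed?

n = 28

For a mean, the margin of error is E = z·σ/√n, so n = (zσ/E)².
At 95% confidence, z = 1.960.
n = (1.960 × 6.47 / 2.4)² = 27.92
Round up: n = 28.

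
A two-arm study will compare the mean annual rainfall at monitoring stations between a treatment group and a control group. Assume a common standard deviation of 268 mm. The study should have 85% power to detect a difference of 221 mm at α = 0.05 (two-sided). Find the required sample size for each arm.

For two equal groups, n per group = 2·((z_{α/2} + z_β)·σ/δ)².
z_{α/2} = 1.960; z_β = 1.036 (power 85%).
n = 2 × (2.996 × 268 / 221)² = 2 × 13.20 = 26.40
Round up: n = 27 per group.

27 per group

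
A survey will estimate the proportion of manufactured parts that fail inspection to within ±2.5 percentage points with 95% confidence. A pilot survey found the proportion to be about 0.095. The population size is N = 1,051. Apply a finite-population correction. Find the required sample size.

For a proportion with margin E = 0.025 at 95% confidence, z = 1.960.
n = p̂(1−p̂)(z/E)² = 0.095 × 0.905 × (1.960/0.025)² = 528.45 — call this n₀.
Finite-population correction with N = 1,051: n = n₀ / (1 + (n₀−1)/N) = 528.45 / 1.502 = 351.83
Round up: n = 352.

n = 352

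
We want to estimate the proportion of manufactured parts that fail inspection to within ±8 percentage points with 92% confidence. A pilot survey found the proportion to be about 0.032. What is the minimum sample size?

15

For a proportion with margin E = 0.08 at 92% confidence, z = 1.751.
n = p̂(1−p̂)(z/E)² = 0.032 × 0.968 × (1.751/0.08)² = 14.84
Round up: n = 15.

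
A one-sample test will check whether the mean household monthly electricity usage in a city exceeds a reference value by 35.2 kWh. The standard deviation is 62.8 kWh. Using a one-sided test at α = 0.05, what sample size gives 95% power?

For a one-sample z-test, n = ((z_α + z_β)·σ/δ)².
z_α = 1.645 (one-sided α = 0.05); z_β = 1.645 (power 95% → β = 0.05).
n = (3.290 × 62.8 / 35.2)² = 34.45
Round up: n = 35.

35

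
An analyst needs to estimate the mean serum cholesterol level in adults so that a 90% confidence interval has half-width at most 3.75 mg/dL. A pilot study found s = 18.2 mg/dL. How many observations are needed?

For a mean, the margin of error is E = z·σ/√n, so n = (zσ/E)².
At 90% confidence, z = 1.645.
n = (1.645 × 18.2 / 3.75)² = 63.74
Round up: n = 64.

n = 64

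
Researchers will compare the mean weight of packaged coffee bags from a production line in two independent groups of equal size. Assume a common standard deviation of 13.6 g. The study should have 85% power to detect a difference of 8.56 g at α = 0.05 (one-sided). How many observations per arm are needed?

37 per group

For two equal groups, n per group = 2·((z_α + z_β)·σ/δ)².
z_α = 1.645; z_β = 1.036 (power 85%).
n = 2 × (2.681 × 13.6 / 8.56)² = 2 × 18.14 = 36.28
Round up: n = 37 per group.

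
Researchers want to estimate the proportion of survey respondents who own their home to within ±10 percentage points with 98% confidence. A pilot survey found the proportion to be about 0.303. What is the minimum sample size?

115

For a proportion with margin E = 0.1 at 98% confidence, z = 2.326.
n = p̂(1−p̂)(z/E)² = 0.303 × 0.697 × (2.326/0.1)² = 114.26
Round up: n = 115.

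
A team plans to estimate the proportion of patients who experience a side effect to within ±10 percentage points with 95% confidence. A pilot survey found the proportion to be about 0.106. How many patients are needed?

For a proportion with margin E = 0.1 at 95% confidence, z = 1.960.
n = p̂(1−p̂)(z/E)² = 0.106 × 0.894 × (1.960/0.1)² = 36.40
Round up: n = 37.

n = 37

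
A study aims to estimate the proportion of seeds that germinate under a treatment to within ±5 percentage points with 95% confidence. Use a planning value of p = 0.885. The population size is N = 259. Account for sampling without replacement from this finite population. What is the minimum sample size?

For a proportion with margin E = 0.05 at 95% confidence, z = 1.960.
n = p̂(1−p̂)(z/E)² = 0.885 × 0.115 × (1.960/0.05)² = 156.39 — call this n₀.
Finite-population correction with N = 259: n = n₀ / (1 + (n₀−1)/N) = 156.39 / 1.6 = 97.74
Round up: n = 98.

n = 98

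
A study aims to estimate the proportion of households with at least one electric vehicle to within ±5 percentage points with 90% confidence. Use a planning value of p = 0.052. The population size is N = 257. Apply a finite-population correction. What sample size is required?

n = 45

For a proportion with margin E = 0.05 at 90% confidence, z = 1.645.
n = p̂(1−p̂)(z/E)² = 0.052 × 0.948 × (1.645/0.05)² = 53.36 — call this n₀.
Finite-population correction with N = 257: n = n₀ / (1 + (n₀−1)/N) = 53.36 / 1.204 = 44.32
Round up: n = 45.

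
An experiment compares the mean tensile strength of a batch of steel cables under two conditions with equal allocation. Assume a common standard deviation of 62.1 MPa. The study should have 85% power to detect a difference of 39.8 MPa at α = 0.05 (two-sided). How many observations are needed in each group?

44 per group

For two equal groups, n per group = 2·((z_{α/2} + z_β)·σ/δ)².
z_{α/2} = 1.960; z_β = 1.036 (power 85%).
n = 2 × (2.996 × 62.1 / 39.8)² = 2 × 21.85 = 43.70
Round up: n = 44 per group.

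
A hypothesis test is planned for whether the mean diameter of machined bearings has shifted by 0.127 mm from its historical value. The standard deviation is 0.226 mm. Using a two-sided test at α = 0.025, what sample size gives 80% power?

31

For a one-sample z-test, n = ((z_{α/2} + z_β)·σ/δ)².
z_{α/2} = 2.241 (two-sided α = 0.025); z_β = 0.842 (power 80% → β = 0.2).
n = (3.083 × 0.226 / 0.127)² = 30.10
Round up: n = 31.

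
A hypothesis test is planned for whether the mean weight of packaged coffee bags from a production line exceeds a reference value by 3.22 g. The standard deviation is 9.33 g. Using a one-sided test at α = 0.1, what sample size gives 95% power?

n = 72

For a one-sample z-test, n = ((z_α + z_β)·σ/δ)².
z_α = 1.282 (one-sided α = 0.1); z_β = 1.645 (power 95% → β = 0.05).
n = (2.927 × 9.33 / 3.22)² = 71.93
Round up: n = 72.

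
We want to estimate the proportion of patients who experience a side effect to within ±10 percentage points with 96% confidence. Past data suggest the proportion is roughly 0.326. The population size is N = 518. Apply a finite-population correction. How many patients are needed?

79

For a proportion with margin E = 0.1 at 96% confidence, z = 2.054.
n = p̂(1−p̂)(z/E)² = 0.326 × 0.674 × (2.054/0.1)² = 92.70 — call this n₀.
Finite-population correction with N = 518: n = n₀ / (1 + (n₀−1)/N) = 92.70 / 1.177 = 78.76
Round up: n = 79.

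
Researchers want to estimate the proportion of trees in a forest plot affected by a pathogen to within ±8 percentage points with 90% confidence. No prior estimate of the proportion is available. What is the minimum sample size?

106

For a proportion with margin E = 0.08 at 90% confidence, z = 1.645.
With no prior estimate, use p = 0.5, which maximizes p(1−p) at 0.25.
n = 0.25 × (z/E)² = 0.25 × (1.645/0.08)² = 105.70
Round up: n = 106.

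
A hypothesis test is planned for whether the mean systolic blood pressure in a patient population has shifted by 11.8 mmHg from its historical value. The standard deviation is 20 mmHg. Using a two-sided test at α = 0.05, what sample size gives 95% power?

For a one-sample z-test, n = ((z_{α/2} + z_β)·σ/δ)².
z_{α/2} = 1.960 (two-sided α = 0.05); z_β = 1.645 (power 95% → β = 0.05).
n = (3.605 × 20 / 11.8)² = 37.33
Round up: n = 38.

38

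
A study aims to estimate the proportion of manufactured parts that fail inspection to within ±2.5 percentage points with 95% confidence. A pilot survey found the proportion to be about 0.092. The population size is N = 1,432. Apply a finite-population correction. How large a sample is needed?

n = 379

For a proportion with margin E = 0.025 at 95% confidence, z = 1.960.
n = p̂(1−p̂)(z/E)² = 0.092 × 0.908 × (1.960/0.025)² = 513.46 — call this n₀.
Finite-population correction with N = 1,432: n = n₀ / (1 + (n₀−1)/N) = 513.46 / 1.358 = 378.10
Round up: n = 379.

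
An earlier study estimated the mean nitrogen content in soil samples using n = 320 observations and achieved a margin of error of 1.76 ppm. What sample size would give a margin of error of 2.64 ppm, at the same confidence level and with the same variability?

n = 143

Margin of error scales as 1/√n, so n₂ = n₁·(E₁/E₂)².
n₂ = 320 × (1.76/2.64)² = 320 × 0.4444 = 142.21
Round up: n₂ = 143.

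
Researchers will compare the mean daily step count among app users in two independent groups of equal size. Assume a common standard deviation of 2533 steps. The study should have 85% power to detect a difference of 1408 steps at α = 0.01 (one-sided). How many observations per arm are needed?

74 per group

For two equal groups, n per group = 2·((z_α + z_β)·σ/δ)².
z_α = 2.326; z_β = 1.036 (power 85%).
n = 2 × (3.362 × 2533 / 1408)² = 2 × 36.58 = 73.16
Round up: n = 74 per group.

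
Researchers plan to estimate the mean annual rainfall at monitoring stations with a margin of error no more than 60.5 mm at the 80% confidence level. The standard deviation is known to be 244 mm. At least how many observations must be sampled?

n = 27

For a mean, the margin of error is E = z·σ/√n, so n = (zσ/E)².
At 80% confidence, z = 1.282.
n = (1.282 × 244 / 60.5)² = 26.73
Round up: n = 27.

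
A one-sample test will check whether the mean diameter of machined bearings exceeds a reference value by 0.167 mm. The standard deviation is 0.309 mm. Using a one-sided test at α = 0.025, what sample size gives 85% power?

n = 31

For a one-sample z-test, n = ((z_α + z_β)·σ/δ)².
z_α = 1.960 (one-sided α = 0.025); z_β = 1.036 (power 85% → β = 0.15).
n = (2.996 × 0.309 / 0.167)² = 30.73
Round up: n = 31.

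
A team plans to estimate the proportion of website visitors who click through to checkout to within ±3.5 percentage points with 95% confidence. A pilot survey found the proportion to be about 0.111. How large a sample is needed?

310

For a proportion with margin E = 0.035 at 95% confidence, z = 1.960.
n = p̂(1−p̂)(z/E)² = 0.111 × 0.889 × (1.960/0.035)² = 309.46
Round up: n = 310.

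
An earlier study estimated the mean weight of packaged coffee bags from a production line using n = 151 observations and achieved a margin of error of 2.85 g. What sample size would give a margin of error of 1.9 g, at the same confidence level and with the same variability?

340

Margin of error scales as 1/√n, so n₂ = n₁·(E₁/E₂)².
n₂ = 151 × (2.85/1.9)² = 151 × 2.25 = 339.75
Round up: n₂ = 340.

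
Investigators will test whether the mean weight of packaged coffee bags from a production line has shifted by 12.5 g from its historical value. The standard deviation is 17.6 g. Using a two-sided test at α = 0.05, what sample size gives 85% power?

18

For a one-sample z-test, n = ((z_{α/2} + z_β)·σ/δ)².
z_{α/2} = 1.960 (two-sided α = 0.05); z_β = 1.036 (power 85% → β = 0.15).
n = (2.996 × 17.6 / 12.5)² = 17.79
Round up: n = 18.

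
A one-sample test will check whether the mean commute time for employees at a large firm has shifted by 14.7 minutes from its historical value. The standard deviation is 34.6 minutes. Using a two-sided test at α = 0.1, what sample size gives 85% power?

n = 40

For a one-sample z-test, n = ((z_{α/2} + z_β)·σ/δ)².
z_{α/2} = 1.645 (two-sided α = 0.1); z_β = 1.036 (power 85% → β = 0.15).
n = (2.681 × 34.6 / 14.7)² = 39.82
Round up: n = 40.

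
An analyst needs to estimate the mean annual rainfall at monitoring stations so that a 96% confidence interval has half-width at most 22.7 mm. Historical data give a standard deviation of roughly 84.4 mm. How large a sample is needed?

59

For a mean, the margin of error is E = z·σ/√n, so n = (zσ/E)².
At 96% confidence, z = 2.054.
n = (2.054 × 84.4 / 22.7)² = 58.32
Round up: n = 59.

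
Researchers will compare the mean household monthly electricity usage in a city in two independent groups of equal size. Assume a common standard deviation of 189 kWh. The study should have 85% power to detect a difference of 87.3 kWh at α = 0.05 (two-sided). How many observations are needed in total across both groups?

For two equal groups, n per group = 2·((z_{α/2} + z_β)·σ/δ)².
z_{α/2} = 1.960; z_β = 1.036 (power 85%).
n = 2 × (2.996 × 189 / 87.3)² = 2 × 42.07 = 84.14
Round up: n = 85 per group.
Total across both groups: 2 × 85 = 170.

170 total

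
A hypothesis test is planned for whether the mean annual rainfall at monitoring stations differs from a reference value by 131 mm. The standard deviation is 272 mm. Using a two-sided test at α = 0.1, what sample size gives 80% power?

27

For a one-sample z-test, n = ((z_{α/2} + z_β)·σ/δ)².
z_{α/2} = 1.645 (two-sided α = 0.1); z_β = 0.842 (power 80% → β = 0.2).
n = (2.487 × 272 / 131)² = 26.67
Round up: n = 27.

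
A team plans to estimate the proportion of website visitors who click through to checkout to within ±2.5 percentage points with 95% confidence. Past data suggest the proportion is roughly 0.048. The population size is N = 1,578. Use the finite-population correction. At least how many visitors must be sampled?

239

For a proportion with margin E = 0.025 at 95% confidence, z = 1.960.
n = p̂(1−p̂)(z/E)² = 0.048 × 0.952 × (1.960/0.025)² = 280.87 — call this n₀.
Finite-population correction with N = 1,578: n = n₀ / (1 + (n₀−1)/N) = 280.87 / 1.177 = 238.63
Round up: n = 239.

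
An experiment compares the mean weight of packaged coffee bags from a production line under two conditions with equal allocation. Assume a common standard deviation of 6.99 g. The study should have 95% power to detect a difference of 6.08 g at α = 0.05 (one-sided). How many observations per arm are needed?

For two equal groups, n per group = 2·((z_α + z_β)·σ/δ)².
z_α = 1.645; z_β = 1.645 (power 95%).
n = 2 × (3.290 × 6.99 / 6.08)² = 2 × 14.31 = 28.62
Round up: n = 29 per group.

29 per group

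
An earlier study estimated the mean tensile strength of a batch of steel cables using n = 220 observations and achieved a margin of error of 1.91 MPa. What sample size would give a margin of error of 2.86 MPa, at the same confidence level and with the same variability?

Margin of error scales as 1/√n, so n₂ = n₁·(E₁/E₂)².
n₂ = 220 × (1.91/2.86)² = 220 × 0.446 = 98.12
Round up: n₂ = 99.

99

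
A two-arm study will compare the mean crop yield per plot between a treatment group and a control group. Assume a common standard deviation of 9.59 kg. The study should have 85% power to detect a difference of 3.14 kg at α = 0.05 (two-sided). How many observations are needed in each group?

For two equal groups, n per group = 2·((z_{α/2} + z_β)·σ/δ)².
z_{α/2} = 1.960; z_β = 1.036 (power 85%).
n = 2 × (2.996 × 9.59 / 3.14)² = 2 × 83.73 = 167.46
Round up: n = 168 per group.

168 per group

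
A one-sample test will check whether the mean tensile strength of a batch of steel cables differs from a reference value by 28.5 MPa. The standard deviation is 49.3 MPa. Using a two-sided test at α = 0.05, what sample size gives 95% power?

39

For a one-sample z-test, n = ((z_{α/2} + z_β)·σ/δ)².
z_{α/2} = 1.960 (two-sided α = 0.05); z_β = 1.645 (power 95% → β = 0.05).
n = (3.605 × 49.3 / 28.5)² = 38.89
Round up: n = 39.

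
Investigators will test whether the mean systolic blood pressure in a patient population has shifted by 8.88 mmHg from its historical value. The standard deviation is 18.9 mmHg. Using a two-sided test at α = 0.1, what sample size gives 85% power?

For a one-sample z-test, n = ((z_{α/2} + z_β)·σ/δ)².
z_{α/2} = 1.645 (two-sided α = 0.1); z_β = 1.036 (power 85% → β = 0.15).
n = (2.681 × 18.9 / 8.88)² = 32.56
Round up: n = 33.

33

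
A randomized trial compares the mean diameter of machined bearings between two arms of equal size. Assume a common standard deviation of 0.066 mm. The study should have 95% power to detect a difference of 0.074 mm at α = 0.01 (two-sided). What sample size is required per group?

29 per group

For two equal groups, n per group = 2·((z_{α/2} + z_β)·σ/δ)².
z_{α/2} = 2.576; z_β = 1.645 (power 95%).
n = 2 × (4.221 × 0.066 / 0.074)² = 2 × 14.17 = 28.34
Round up: n = 29 per group.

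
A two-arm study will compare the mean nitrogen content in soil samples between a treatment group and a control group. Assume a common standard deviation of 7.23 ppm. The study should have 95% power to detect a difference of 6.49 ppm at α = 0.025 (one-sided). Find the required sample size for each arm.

33 per group

For two equal groups, n per group = 2·((z_α + z_β)·σ/δ)².
z_α = 1.960; z_β = 1.645 (power 95%).
n = 2 × (3.605 × 7.23 / 6.49)² = 2 × 16.13 = 32.26
Round up: n = 33 per group.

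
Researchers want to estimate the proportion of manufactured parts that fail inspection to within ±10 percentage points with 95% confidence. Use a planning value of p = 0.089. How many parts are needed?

For a proportion with margin E = 0.1 at 95% confidence, z = 1.960.
n = p̂(1−p̂)(z/E)² = 0.089 × 0.911 × (1.960/0.1)² = 31.15
Round up: n = 32.

32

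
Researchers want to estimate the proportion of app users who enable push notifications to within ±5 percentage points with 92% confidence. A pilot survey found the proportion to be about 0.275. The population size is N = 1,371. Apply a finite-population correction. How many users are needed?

208

For a proportion with margin E = 0.05 at 92% confidence, z = 1.751.
n = p̂(1−p̂)(z/E)² = 0.275 × 0.725 × (1.751/0.05)² = 244.51 — call this n₀.
Finite-population correction with N = 1,371: n = n₀ / (1 + (n₀−1)/N) = 244.51 / 1.178 = 207.56
Round up: n = 208.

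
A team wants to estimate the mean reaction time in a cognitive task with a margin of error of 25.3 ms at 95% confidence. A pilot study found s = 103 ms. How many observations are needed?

For a mean, the margin of error is E = z·σ/√n, so n = (zσ/E)².
At 95% confidence, z = 1.960.
n = (1.960 × 103 / 25.3)² = 63.67
Round up: n = 64.

n = 64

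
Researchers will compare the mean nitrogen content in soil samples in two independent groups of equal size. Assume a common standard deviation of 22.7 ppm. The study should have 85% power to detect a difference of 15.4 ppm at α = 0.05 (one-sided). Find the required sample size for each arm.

32 per group

For two equal groups, n per group = 2·((z_α + z_β)·σ/δ)².
z_α = 1.645; z_β = 1.036 (power 85%).
n = 2 × (2.681 × 22.7 / 15.4)² = 2 × 15.62 = 31.24
Round up: n = 32 per group.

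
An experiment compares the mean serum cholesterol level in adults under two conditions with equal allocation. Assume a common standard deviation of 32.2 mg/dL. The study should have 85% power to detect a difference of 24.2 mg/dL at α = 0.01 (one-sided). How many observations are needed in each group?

41 per group

For two equal groups, n per group = 2·((z_α + z_β)·σ/δ)².
z_α = 2.326; z_β = 1.036 (power 85%).
n = 2 × (3.362 × 32.2 / 24.2)² = 2 × 20.01 = 40.02
Round up: n = 41 per group.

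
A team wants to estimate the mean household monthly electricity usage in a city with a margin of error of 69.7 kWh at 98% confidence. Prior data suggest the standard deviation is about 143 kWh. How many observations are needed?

For a mean, the margin of error is E = z·σ/√n, so n = (zσ/E)².
At 98% confidence, z = 2.326.
n = (2.326 × 143 / 69.7)² = 22.77
Round up: n = 23.

23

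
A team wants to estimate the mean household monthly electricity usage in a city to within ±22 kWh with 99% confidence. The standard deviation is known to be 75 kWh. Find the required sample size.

For a mean, the margin of error is E = z·σ/√n, so n = (zσ/E)².
At 99% confidence, z = 2.576.
n = (2.576 × 75 / 22)² = 77.12
Round up: n = 78.

78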